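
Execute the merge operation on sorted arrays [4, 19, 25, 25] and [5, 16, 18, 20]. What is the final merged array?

Merging process:

Compare 4 vs 5: take 4 from left. Merged: [4]
Compare 19 vs 5: take 5 from right. Merged: [4, 5]
Compare 19 vs 16: take 16 from right. Merged: [4, 5, 16]
Compare 19 vs 18: take 18 from right. Merged: [4, 5, 16, 18]
Compare 19 vs 20: take 19 from left. Merged: [4, 5, 16, 18, 19]
Compare 25 vs 20: take 20 from right. Merged: [4, 5, 16, 18, 19, 20]
Append remaining from left: [25, 25]. Merged: [4, 5, 16, 18, 19, 20, 25, 25]

Final merged array: [4, 5, 16, 18, 19, 20, 25, 25]
Total comparisons: 6

The merged array is [4, 5, 16, 18, 19, 20, 25, 25], requiring 6 comparisons. The merge step runs in O(n) time where n is the total number of elements.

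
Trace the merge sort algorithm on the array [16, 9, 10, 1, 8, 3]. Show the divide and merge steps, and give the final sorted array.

Merge sort trace:

Split: [16, 9, 10, 1, 8, 3] -> [16, 9, 10] and [1, 8, 3]
  Split: [16, 9, 10] -> [16] and [9, 10]
    Split: [9, 10] -> [9] and [10]
    Merge: [9] + [10] -> [9, 10]
  Merge: [16] + [9, 10] -> [9, 10, 16]
  Split: [1, 8, 3] -> [1] and [8, 3]
    Split: [8, 3] -> [8] and [3]
    Merge: [8] + [3] -> [3, 8]
  Merge: [1] + [3, 8] -> [1, 3, 8]
Merge: [9, 10, 16] + [1, 3, 8] -> [1, 3, 8, 9, 10, 16]

Final sorted array: [1, 3, 8, 9, 10, 16]

The merge sort proceeds by recursively splitting the array and merging sorted halves.
After all merges, the sorted array is [1, 3, 8, 9, 10, 16].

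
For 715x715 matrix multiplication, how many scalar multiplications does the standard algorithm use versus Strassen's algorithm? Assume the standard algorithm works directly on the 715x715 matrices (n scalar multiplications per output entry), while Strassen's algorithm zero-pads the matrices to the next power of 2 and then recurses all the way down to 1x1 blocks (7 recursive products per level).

Matrix multiplication for 715x715 matrices:

Strassen's algorithm requires power-of-2 dimensions. Pad 715x715 to 1024x1024 (next power of 2).

Standard algorithm: 715^3 = 365525875 multiplications
Strassen's algorithm: 7^(log2(1024)) = 7^10 = 282475249 multiplications
Savings: 365525875 - 282475249 = 83050626 multiplications

Standard: 365525875 multiplications (715^3). Strassen: 282475249 multiplications (7^10, after padding to 1024x1024). Strassen reduces 8 recursive multiplications to 7 at each level.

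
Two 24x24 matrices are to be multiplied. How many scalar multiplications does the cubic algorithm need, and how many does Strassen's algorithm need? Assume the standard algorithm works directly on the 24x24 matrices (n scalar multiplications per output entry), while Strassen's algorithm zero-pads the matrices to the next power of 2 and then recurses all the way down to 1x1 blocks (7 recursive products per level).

Matrix multiplication for 24x24 matrices:

Strassen's algorithm requires power-of-2 dimensions. Pad 24x24 to 32x32 (next power of 2).

Standard algorithm: 24^3 = 13824 multiplications
Strassen's algorithm: 7^(log2(32)) = 7^5 = 16807 multiplications
Difference: 13824 - 16807 = -2983 (Strassen uses MORE here due to padding overhead — for small or just-over-power-of-2 n, padding can outweigh the per-level savings)

Standard: 13824 multiplications (24^3). Strassen: 16807 multiplications (7^5, after padding to 32x32). Strassen reduces 8 recursive multiplications to 7 at each level.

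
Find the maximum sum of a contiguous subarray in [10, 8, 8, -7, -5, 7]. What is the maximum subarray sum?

Using Kadane's algorithm on [10, 8, 8, -7, -5, 7]:

Scanning through the array:
Position 1 (value 8): max_ending_here = 18, max_so_far = 18
Position 2 (value 8): max_ending_here = 26, max_so_far = 26
Position 3 (value -7): max_ending_here = 19, max_so_far = 26
Position 4 (value -5): max_ending_here = 14, max_so_far = 26
Position 5 (value 7): max_ending_here = 21, max_so_far = 26

Maximum subarray: [10, 8, 8]
Maximum sum: 26

The maximum subarray is [10, 8, 8] with sum 26. This subarray runs from index 0 to index 2.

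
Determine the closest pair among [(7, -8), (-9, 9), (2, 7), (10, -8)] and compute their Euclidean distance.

Computing all pairwise distances among 4 points:

d((7, -8), (-9, 9)) = 23.3452
d((7, -8), (2, 7)) = 15.8114
d((7, -8), (10, -8)) = 3.0 <-- minimum
d((-9, 9), (2, 7)) = 11.1803
d((-9, 9), (10, -8)) = 25.4951
d((2, 7), (10, -8)) = 17.0

Closest pair: (7, -8) and (10, -8) with distance 3.0

The closest pair is (7, -8) and (10, -8) with Euclidean distance 3.0. For 4 points, brute-force pairwise comparison is shown above. For large n, the divide-and-conquer algorithm (sort by x, recurse on halves, check the dividing strip) achieves O(n log n).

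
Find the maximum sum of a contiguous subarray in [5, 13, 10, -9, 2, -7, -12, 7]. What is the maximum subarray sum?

Using Kadane's algorithm on [5, 13, 10, -9, 2, -7, -12, 7]:

Scanning through the array:
Position 1 (value 13): max_ending_here = 18, max_so_far = 18
Position 2 (value 10): max_ending_here = 28, max_so_far = 28
Position 3 (value -9): max_ending_here = 19, max_so_far = 28
Position 4 (value 2): max_ending_here = 21, max_so_far = 28
Position 5 (value -7): max_ending_here = 14, max_so_far = 28
Position 6 (value -12): max_ending_here = 2, max_so_far = 28
Position 7 (value 7): max_ending_here = 9, max_so_far = 28

Maximum subarray: [5, 13, 10]
Maximum sum: 28

The maximum subarray is [5, 13, 10] with sum 28. This subarray runs from index 0 to index 2.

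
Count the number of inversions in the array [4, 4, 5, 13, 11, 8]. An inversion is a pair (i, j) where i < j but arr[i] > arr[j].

Finding inversions in [4, 4, 5, 13, 11, 8]:

(3, 4): arr[3]=13 > arr[4]=11
(3, 5): arr[3]=13 > arr[5]=8
(4, 5): arr[4]=11 > arr[5]=8

Total inversions: 3

The array has 3 inversion(s): (3,4), (3,5), (4,5). Each pair (i,j) satisfies i < j and arr[i] > arr[j].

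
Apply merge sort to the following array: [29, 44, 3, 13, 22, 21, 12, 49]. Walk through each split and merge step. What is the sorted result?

Merge sort trace:

Split: [29, 44, 3, 13, 22, 21, 12, 49] -> [29, 44, 3, 13] and [22, 21, 12, 49]
  Split: [29, 44, 3, 13] -> [29, 44] and [3, 13]
    Split: [29, 44] -> [29] and [44]
    Merge: [29] + [44] -> [29, 44]
    Split: [3, 13] -> [3] and [13]
    Merge: [3] + [13] -> [3, 13]
  Merge: [29, 44] + [3, 13] -> [3, 13, 29, 44]
  Split: [22, 21, 12, 49] -> [22, 21] and [12, 49]
    Split: [22, 21] -> [22] and [21]
    Merge: [22] + [21] -> [21, 22]
    Split: [12, 49] -> [12] and [49]
    Merge: [12] + [49] -> [12, 49]
  Merge: [21, 22] + [12, 49] -> [12, 21, 22, 49]
Merge: [3, 13, 29, 44] + [12, 21, 22, 49] -> [3, 12, 13, 21, 22, 29, 44, 49]

Final sorted array: [3, 12, 13, 21, 22, 29, 44, 49]

The merge sort proceeds by recursively splitting the array and merging sorted halves.
After all merges, the sorted array is [3, 12, 13, 21, 22, 29, 44, 49].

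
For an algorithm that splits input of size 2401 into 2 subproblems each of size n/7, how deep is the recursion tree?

For divide and conquer with division factor 7:

Problem sizes at each level:
Level 0: 2401
Level 1: 343
Level 2: 49
Level 3: 7
Level 4: 1

The root is level 0 and the size-1 base case is level 4 (the tree spans levels 0 through 4, i.e. 5 levels counting the root), so the depth is the number of divisions: log_7(2401) = 4

The recursion tree depth is log_7(2401) = 4. At each level, the problem size is divided by 7, so it takes 4 divisions to reduce to a base case of size 1. The algorithm makes 2 recursive calls at each level.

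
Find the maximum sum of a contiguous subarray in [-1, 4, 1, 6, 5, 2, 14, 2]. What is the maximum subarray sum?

Using Kadane's algorithm on [-1, 4, 1, 6, 5, 2, 14, 2]:

Scanning through the array:
Position 1 (value 4): max_ending_here = 4, max_so_far = 4
Position 2 (value 1): max_ending_here = 5, max_so_far = 5
Position 3 (value 6): max_ending_here = 11, max_so_far = 11
Position 4 (value 5): max_ending_here = 16, max_so_far = 16
Position 5 (value 2): max_ending_here = 18, max_so_far = 18
Position 6 (value 14): max_ending_here = 32, max_so_far = 32
Position 7 (value 2): max_ending_here = 34, max_so_far = 34

Maximum subarray: [4, 1, 6, 5, 2, 14, 2]
Maximum sum: 34

The maximum subarray is [4, 1, 6, 5, 2, 14, 2] with sum 34. This subarray runs from index 1 to index 7.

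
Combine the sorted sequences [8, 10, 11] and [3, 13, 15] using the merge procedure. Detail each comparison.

Merging process:

Compare 8 vs 3: take 3 from right. Merged: [3]
Compare 8 vs 13: take 8 from left. Merged: [3, 8]
Compare 10 vs 13: take 10 from left. Merged: [3, 8, 10]
Compare 11 vs 13: take 11 from left. Merged: [3, 8, 10, 11]
Append remaining from right: [13, 15]. Merged: [3, 8, 10, 11, 13, 15]

Final merged array: [3, 8, 10, 11, 13, 15]
Total comparisons: 4

The merged array is [3, 8, 10, 11, 13, 15], requiring 4 comparisons. The merge step runs in O(n) time where n is the total number of elements.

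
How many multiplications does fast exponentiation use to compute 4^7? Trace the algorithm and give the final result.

Computing 4^7 by squaring (build up from 4^1; each line after the first costs one multiplication):

4^1 = 4
4^2 = (4^1)^2 = 4^2 = 16
4^3 = 4 * 4^2 = 4 * 16 = 64
4^6 = (4^3)^2 = 64^2 = 4096
4^7 = 4 * 4^6 = 4 * 4096 = 16384

Result: 16384
Multiplications needed: 4 (4 lines after 4^1)

4^7 = 16384. Using exponentiation by squaring, this requires 4 multiplications. The key idea: if the exponent is even, square the half-power; if odd, multiply by the base once.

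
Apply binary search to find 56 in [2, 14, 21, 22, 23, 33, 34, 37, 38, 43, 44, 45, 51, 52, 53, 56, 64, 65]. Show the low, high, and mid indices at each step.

Binary search for 56 in [2, 14, 21, 22, 23, 33, 34, 37, 38, 43, 44, 45, 51, 52, 53, 56, 64, 65]:

lo=0, hi=17, mid=8, arr[mid]=38 -> 38 < 56, search right half
lo=9, hi=17, mid=13, arr[mid]=52 -> 52 < 56, search right half
lo=14, hi=17, mid=15, arr[mid]=56 -> Found target at index 15!

Binary search finds 56 at index 15 after 3 comparisons. The search repeatedly halves the search space by comparing with the middle element.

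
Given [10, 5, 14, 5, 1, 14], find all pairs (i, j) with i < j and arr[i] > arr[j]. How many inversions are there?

Finding inversions in [10, 5, 14, 5, 1, 14]:

(0, 1): arr[0]=10 > arr[1]=5
(0, 3): arr[0]=10 > arr[3]=5
(0, 4): arr[0]=10 > arr[4]=1
(1, 4): arr[1]=5 > arr[4]=1
(2, 3): arr[2]=14 > arr[3]=5
(2, 4): arr[2]=14 > arr[4]=1
(3, 4): arr[3]=5 > arr[4]=1

Total inversions: 7

The array has 7 inversion(s): (0,1), (0,3), (0,4), (1,4), (2,3), (2,4), (3,4). Each pair (i,j) satisfies i < j and arr[i] > arr[j].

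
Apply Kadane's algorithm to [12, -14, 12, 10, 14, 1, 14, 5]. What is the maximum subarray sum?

Using Kadane's algorithm on [12, -14, 12, 10, 14, 1, 14, 5]:

Scanning through the array:
Position 1 (value -14): max_ending_here = -2, max_so_far = 12
Position 2 (value 12): max_ending_here = 12, max_so_far = 12
Position 3 (value 10): max_ending_here = 22, max_so_far = 22
Position 4 (value 14): max_ending_here = 36, max_so_far = 36
Position 5 (value 1): max_ending_here = 37, max_so_far = 37
Position 6 (value 14): max_ending_here = 51, max_so_far = 51
Position 7 (value 5): max_ending_here = 56, max_so_far = 56

Maximum subarray: [12, 10, 14, 1, 14, 5]
Maximum sum: 56

The maximum subarray is [12, 10, 14, 1, 14, 5] with sum 56. This subarray runs from index 2 to index 7.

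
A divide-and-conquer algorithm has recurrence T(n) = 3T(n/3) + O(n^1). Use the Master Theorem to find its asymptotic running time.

Master Theorem for T(n) = 3T(n/3) + O(n^1):

a = 3, b = 3, c = 1
log_b(a) = log_3(3) = 1.0000

Case 2: c = 1 = log_3(3) = 1.0000
T(n) = O(n^1 log n) = O(n log n)

For T(n) = 3T(n/3) + O(n^1): log_3(3) = 1.0000. This is Case 2 of the Master Theorem (c = log_b(a), equal work at all levels), giving O(n log n).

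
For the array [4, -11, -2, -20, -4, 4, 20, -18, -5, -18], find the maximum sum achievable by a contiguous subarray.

Using Kadane's algorithm on [4, -11, -2, -20, -4, 4, 20, -18, -5, -18]:

Scanning through the array:
Position 1 (value -11): max_ending_here = -7, max_so_far = 4
Position 2 (value -2): max_ending_here = -2, max_so_far = 4
Position 3 (value -20): max_ending_here = -20, max_so_far = 4
Position 4 (value -4): max_ending_here = -4, max_so_far = 4
Position 5 (value 4): max_ending_here = 4, max_so_far = 4
Position 6 (value 20): max_ending_here = 24, max_so_far = 24
Position 7 (value -18): max_ending_here = 6, max_so_far = 24
Position 8 (value -5): max_ending_here = 1, max_so_far = 24
Position 9 (value -18): max_ending_here = -17, max_so_far = 24

Maximum subarray: [4, 20]
Maximum sum: 24

The maximum subarray is [4, 20] with sum 24. This subarray runs from index 5 to index 6.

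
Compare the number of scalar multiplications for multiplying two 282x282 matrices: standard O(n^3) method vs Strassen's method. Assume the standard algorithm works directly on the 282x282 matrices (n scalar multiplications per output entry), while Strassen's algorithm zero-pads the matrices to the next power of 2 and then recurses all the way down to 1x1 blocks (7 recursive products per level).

Matrix multiplication for 282x282 matrices:

Strassen's algorithm requires power-of-2 dimensions. Pad 282x282 to 512x512 (next power of 2).

Standard algorithm: 282^3 = 22425768 multiplications
Strassen's algorithm: 7^(log2(512)) = 7^9 = 40353607 multiplications
Difference: 22425768 - 40353607 = -17927839 (Strassen uses MORE here due to padding overhead — for small or just-over-power-of-2 n, padding can outweigh the per-level savings)

Standard: 22425768 multiplications (282^3). Strassen: 40353607 multiplications (7^9, after padding to 512x512). Strassen reduces 8 recursive multiplications to 7 at each level.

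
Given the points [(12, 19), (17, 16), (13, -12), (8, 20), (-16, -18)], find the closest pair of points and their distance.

Computing all pairwise distances among 5 points:

d((12, 19), (17, 16)) = 5.831
d((12, 19), (13, -12)) = 31.0161
d((12, 19), (8, 20)) = 4.1231 <-- minimum
d((12, 19), (-16, -18)) = 46.4004
d((17, 16), (13, -12)) = 28.2843
d((17, 16), (8, 20)) = 9.8489
d((17, 16), (-16, -18)) = 47.3814
d((13, -12), (8, 20)) = 32.3883
d((13, -12), (-16, -18)) = 29.6142
d((8, 20), (-16, -18)) = 44.9444

Closest pair: (12, 19) and (8, 20) with distance 4.1231

The closest pair is (12, 19) and (8, 20) with Euclidean distance 4.1231. For 5 points, brute-force pairwise comparison is shown above. For large n, the divide-and-conquer algorithm (sort by x, recurse on halves, check the dividing strip) achieves O(n log n).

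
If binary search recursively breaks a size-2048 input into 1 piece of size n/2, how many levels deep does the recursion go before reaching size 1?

For divide and conquer with division factor 2:

Problem sizes at each level:
Level 0: 2048
Level 1: 1024
Level 2: 512
Level 3: 256
Level 4: 128
Level 5: 64
Level 6: 32
Level 7: 16
Level 8: 8
Level 9: 4
Level 10: 2
Level 11: 1

The root is level 0 and the size-1 base case is level 11 (the tree spans levels 0 through 11, i.e. 12 levels counting the root), so the depth is the number of divisions: log_2(2048) = 11

The recursion tree depth is log_2(2048) = 11. At each level, the problem size is divided by 2, so it takes 11 divisions to reduce to a base case of size 1. The algorithm makes 1 recursive call at each level.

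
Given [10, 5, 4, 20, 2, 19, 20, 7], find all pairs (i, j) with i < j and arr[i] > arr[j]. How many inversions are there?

Finding inversions in [10, 5, 4, 20, 2, 19, 20, 7]:

(0, 1): arr[0]=10 > arr[1]=5
(0, 2): arr[0]=10 > arr[2]=4
(0, 4): arr[0]=10 > arr[4]=2
(0, 7): arr[0]=10 > arr[7]=7
(1, 2): arr[1]=5 > arr[2]=4
(1, 4): arr[1]=5 > arr[4]=2
(2, 4): arr[2]=4 > arr[4]=2
(3, 4): arr[3]=20 > arr[4]=2
(3, 5): arr[3]=20 > arr[5]=19
(3, 7): arr[3]=20 > arr[7]=7
(5, 7): arr[5]=19 > arr[7]=7
(6, 7): arr[6]=20 > arr[7]=7

Total inversions: 12

The array has 12 inversion(s): (0,1), (0,2), (0,4), (0,7), (1,2), (1,4), (2,4), (3,4), (3,5), (3,7), (5,7), (6,7). Each pair (i,j) satisfies i < j and arr[i] > arr[j].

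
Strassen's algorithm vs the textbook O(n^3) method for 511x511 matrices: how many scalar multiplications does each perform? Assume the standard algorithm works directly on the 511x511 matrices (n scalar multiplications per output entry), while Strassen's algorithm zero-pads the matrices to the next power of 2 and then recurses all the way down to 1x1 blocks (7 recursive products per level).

Matrix multiplication for 511x511 matrices:

Strassen's algorithm requires power-of-2 dimensions. Pad 511x511 to 512x512 (next power of 2).

Standard algorithm: 511^3 = 133432831 multiplications
Strassen's algorithm: 7^(log2(512)) = 7^9 = 40353607 multiplications
Savings: 133432831 - 40353607 = 93079224 multiplications

Standard: 133432831 multiplications (511^3). Strassen: 40353607 multiplications (7^9, after padding to 512x512). Strassen reduces 8 recursive multiplications to 7 at each level.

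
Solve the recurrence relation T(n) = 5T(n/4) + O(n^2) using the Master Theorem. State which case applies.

Master Theorem for T(n) = 5T(n/4) + O(n^2):

a = 5, b = 4, c = 2
log_b(a) = log_4(5) = 1.1610

Case 3: c = 2 > log_4(5) = 1.1610
T(n) = O(n^2) = O(n^2)

For T(n) = 5T(n/4) + O(n^2): log_4(5) = 1.1610. This is Case 3 of the Master Theorem (c > log_b(a), work dominated by root), giving O(n^2).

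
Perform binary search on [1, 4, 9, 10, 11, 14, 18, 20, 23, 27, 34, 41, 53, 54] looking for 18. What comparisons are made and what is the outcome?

Binary search for 18 in [1, 4, 9, 10, 11, 14, 18, 20, 23, 27, 34, 41, 53, 54]:

lo=0, hi=13, mid=6, arr[mid]=18 -> Found target at index 6!

Binary search finds 18 at index 6 after 1 comparisons. The search repeatedly halves the search space by comparing with the middle element.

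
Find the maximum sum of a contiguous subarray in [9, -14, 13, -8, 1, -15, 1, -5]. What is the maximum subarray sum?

Using Kadane's algorithm on [9, -14, 13, -8, 1, -15, 1, -5]:

Scanning through the array:
Position 1 (value -14): max_ending_here = -5, max_so_far = 9
Position 2 (value 13): max_ending_here = 13, max_so_far = 13
Position 3 (value -8): max_ending_here = 5, max_so_far = 13
Position 4 (value 1): max_ending_here = 6, max_so_far = 13
Position 5 (value -15): max_ending_here = -9, max_so_far = 13
Position 6 (value 1): max_ending_here = 1, max_so_far = 13
Position 7 (value -5): max_ending_here = -4, max_so_far = 13

Maximum subarray: [13]
Maximum sum: 13

The maximum subarray is [13] with sum 13. This subarray runs from index 2 to index 2.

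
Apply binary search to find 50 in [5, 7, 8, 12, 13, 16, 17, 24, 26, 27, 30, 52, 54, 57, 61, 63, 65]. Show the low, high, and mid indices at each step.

Binary search for 50 in [5, 7, 8, 12, 13, 16, 17, 24, 26, 27, 30, 52, 54, 57, 61, 63, 65]:

lo=0, hi=16, mid=8, arr[mid]=26 -> 26 < 50, search right half
lo=9, hi=16, mid=12, arr[mid]=54 -> 54 > 50, search left half
lo=9, hi=11, mid=10, arr[mid]=30 -> 30 < 50, search right half
lo=11, hi=11, mid=11, arr[mid]=52 -> 52 > 50, search left half
lo=11 > hi=10, target 50 not found

Binary search determines that 50 is not in the array after 4 comparisons. The search space was exhausted without finding the target.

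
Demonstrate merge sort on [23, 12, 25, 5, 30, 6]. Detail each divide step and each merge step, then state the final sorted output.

Merge sort trace:

Split: [23, 12, 25, 5, 30, 6] -> [23, 12, 25] and [5, 30, 6]
  Split: [23, 12, 25] -> [23] and [12, 25]
    Split: [12, 25] -> [12] and [25]
    Merge: [12] + [25] -> [12, 25]
  Merge: [23] + [12, 25] -> [12, 23, 25]
  Split: [5, 30, 6] -> [5] and [30, 6]
    Split: [30, 6] -> [30] and [6]
    Merge: [30] + [6] -> [6, 30]
  Merge: [5] + [6, 30] -> [5, 6, 30]
Merge: [12, 23, 25] + [5, 6, 30] -> [5, 6, 12, 23, 25, 30]

Final sorted array: [5, 6, 12, 23, 25, 30]

The merge sort proceeds by recursively splitting the array and merging sorted halves.
After all merges, the sorted array is [5, 6, 12, 23, 25, 30].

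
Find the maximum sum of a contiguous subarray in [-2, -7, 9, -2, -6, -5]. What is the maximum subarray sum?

Using Kadane's algorithm on [-2, -7, 9, -2, -6, -5]:

Scanning through the array:
Position 1 (value -7): max_ending_here = -7, max_so_far = -2
Position 2 (value 9): max_ending_here = 9, max_so_far = 9
Position 3 (value -2): max_ending_here = 7, max_so_far = 9
Position 4 (value -6): max_ending_here = 1, max_so_far = 9
Position 5 (value -5): max_ending_here = -4, max_so_far = 9

Maximum subarray: [9]
Maximum sum: 9

The maximum subarray is [9] with sum 9. This subarray runs from index 2 to index 2.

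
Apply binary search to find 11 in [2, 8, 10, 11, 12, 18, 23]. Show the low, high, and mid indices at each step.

Binary search for 11 in [2, 8, 10, 11, 12, 18, 23]:

lo=0, hi=6, mid=3, arr[mid]=11 -> Found target at index 3!

Binary search finds 11 at index 3 after 1 comparisons. The search repeatedly halves the search space by comparing with the middle element.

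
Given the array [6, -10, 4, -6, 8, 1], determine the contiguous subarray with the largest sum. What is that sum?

Using Kadane's algorithm on [6, -10, 4, -6, 8, 1]:

Scanning through the array:
Position 1 (value -10): max_ending_here = -4, max_so_far = 6
Position 2 (value 4): max_ending_here = 4, max_so_far = 6
Position 3 (value -6): max_ending_here = -2, max_so_far = 6
Position 4 (value 8): max_ending_here = 8, max_so_far = 8
Position 5 (value 1): max_ending_here = 9, max_so_far = 9

Maximum subarray: [8, 1]
Maximum sum: 9

The maximum subarray is [8, 1] with sum 9. This subarray runs from index 4 to index 5.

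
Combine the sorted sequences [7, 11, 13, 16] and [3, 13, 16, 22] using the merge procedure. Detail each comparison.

Merging process:

Compare 7 vs 3: take 3 from right. Merged: [3]
Compare 7 vs 13: take 7 from left. Merged: [3, 7]
Compare 11 vs 13: take 11 from left. Merged: [3, 7, 11]
Compare 13 vs 13: take 13 from left. Merged: [3, 7, 11, 13]
Compare 16 vs 13: take 13 from right. Merged: [3, 7, 11, 13, 13]
Compare 16 vs 16: take 16 from left. Merged: [3, 7, 11, 13, 13, 16]
Append remaining from right: [16, 22]. Merged: [3, 7, 11, 13, 13, 16, 16, 22]

Final merged array: [3, 7, 11, 13, 13, 16, 16, 22]
Total comparisons: 6

The merged array is [3, 7, 11, 13, 13, 16, 16, 22], requiring 6 comparisons. The merge step runs in O(n) time where n is the total number of elements.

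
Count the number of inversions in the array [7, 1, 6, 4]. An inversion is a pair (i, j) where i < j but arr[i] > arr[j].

Finding inversions in [7, 1, 6, 4]:

(0, 1): arr[0]=7 > arr[1]=1
(0, 2): arr[0]=7 > arr[2]=6
(0, 3): arr[0]=7 > arr[3]=4
(2, 3): arr[2]=6 > arr[3]=4

Total inversions: 4

The array has 4 inversion(s): (0,1), (0,2), (0,3), (2,3). Each pair (i,j) satisfies i < j and arr[i] > arr[j].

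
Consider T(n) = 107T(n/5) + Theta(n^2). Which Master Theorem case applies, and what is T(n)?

Master Theorem for T(n) = 107T(n/5) + O(n^2):

a = 107, b = 5, c = 2
log_b(a) = log_5(107) = 2.9034

Case 1: c = 2 < log_5(107) = 2.9034
T(n) = O(n^(log_5 107))

For T(n) = 107T(n/5) + O(n^2): log_5(107) = 2.9034. This is Case 1 of the Master Theorem (c < log_b(a), work dominated by leaves), giving O(n^(log_5 107)).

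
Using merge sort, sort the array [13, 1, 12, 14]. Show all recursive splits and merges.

Merge sort trace:

Split: [13, 1, 12, 14] -> [13, 1] and [12, 14]
  Split: [13, 1] -> [13] and [1]
  Merge: [13] + [1] -> [1, 13]
  Split: [12, 14] -> [12] and [14]
  Merge: [12] + [14] -> [12, 14]
Merge: [1, 13] + [12, 14] -> [1, 12, 13, 14]

Final sorted array: [1, 12, 13, 14]

The merge sort proceeds by recursively splitting the array and merging sorted halves.
After all merges, the sorted array is [1, 12, 13, 14].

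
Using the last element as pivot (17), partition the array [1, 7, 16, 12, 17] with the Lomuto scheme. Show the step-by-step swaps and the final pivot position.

Lomuto partition with pivot = 17:

Initial array: [1, 7, 16, 12, 17]

arr[0]=1 <= 17: swap with position 0, array becomes [1, 7, 16, 12, 17]
arr[1]=7 <= 17: swap with position 1, array becomes [1, 7, 16, 12, 17]
arr[2]=16 <= 17: swap with position 2, array becomes [1, 7, 16, 12, 17]
arr[3]=12 <= 17: swap with position 3, array becomes [1, 7, 16, 12, 17]

Place pivot at position 4: [1, 7, 16, 12, 17]
Pivot position: 4

After partitioning with pivot 17, the array becomes [1, 7, 16, 12, 17]. The pivot is placed at index 4. All elements to the left of the pivot are <= 17, and all elements to the right are > 17.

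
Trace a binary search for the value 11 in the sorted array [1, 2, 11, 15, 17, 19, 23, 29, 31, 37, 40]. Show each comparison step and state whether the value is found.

Binary search for 11 in [1, 2, 11, 15, 17, 19, 23, 29, 31, 37, 40]:

lo=0, hi=10, mid=5, arr[mid]=19 -> 19 > 11, search left half
lo=0, hi=4, mid=2, arr[mid]=11 -> Found target at index 2!

Binary search finds 11 at index 2 after 2 comparisons. The search repeatedly halves the search space by comparing with the middle element.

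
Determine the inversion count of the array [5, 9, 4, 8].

Finding inversions in [5, 9, 4, 8]:

(0, 2): arr[0]=5 > arr[2]=4
(1, 2): arr[1]=9 > arr[2]=4
(1, 3): arr[1]=9 > arr[3]=8

Total inversions: 3

The array has 3 inversion(s): (0,2), (1,2), (1,3). Each pair (i,j) satisfies i < j and arr[i] > arr[j].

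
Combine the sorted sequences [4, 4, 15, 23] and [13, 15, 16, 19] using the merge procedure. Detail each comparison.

Merging process:

Compare 4 vs 13: take 4 from left. Merged: [4]
Compare 4 vs 13: take 4 from left. Merged: [4, 4]
Compare 15 vs 13: take 13 from right. Merged: [4, 4, 13]
Compare 15 vs 15: take 15 from left. Merged: [4, 4, 13, 15]
Compare 23 vs 15: take 15 from right. Merged: [4, 4, 13, 15, 15]
Compare 23 vs 16: take 16 from right. Merged: [4, 4, 13, 15, 15, 16]
Compare 23 vs 19: take 19 from right. Merged: [4, 4, 13, 15, 15, 16, 19]
Append remaining from left: [23]. Merged: [4, 4, 13, 15, 15, 16, 19, 23]

Final merged array: [4, 4, 13, 15, 15, 16, 19, 23]
Total comparisons: 7

The merged array is [4, 4, 13, 15, 15, 16, 19, 23], requiring 7 comparisons. The merge step runs in O(n) time where n is the total number of elements.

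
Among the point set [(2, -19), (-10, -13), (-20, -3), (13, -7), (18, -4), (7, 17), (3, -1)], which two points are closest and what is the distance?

Computing all pairwise distances among 7 points:

d((2, -19), (-10, -13)) = 13.4164
d((2, -19), (-20, -3)) = 27.2029
d((2, -19), (13, -7)) = 16.2788
d((2, -19), (18, -4)) = 21.9317
d((2, -19), (7, 17)) = 36.3456
d((2, -19), (3, -1)) = 18.0278
d((-10, -13), (-20, -3)) = 14.1421
d((-10, -13), (13, -7)) = 23.7697
d((-10, -13), (18, -4)) = 29.4109
d((-10, -13), (7, 17)) = 34.4819
d((-10, -13), (3, -1)) = 17.6918
d((-20, -3), (13, -7)) = 33.2415
d((-20, -3), (18, -4)) = 38.0132
d((-20, -3), (7, 17)) = 33.6006
d((-20, -3), (3, -1)) = 23.0868
d((13, -7), (18, -4)) = 5.831 <-- minimum
d((13, -7), (7, 17)) = 24.7386
d((13, -7), (3, -1)) = 11.6619
d((18, -4), (7, 17)) = 23.7065
d((18, -4), (3, -1)) = 15.2971
d((7, 17), (3, -1)) = 18.4391

Closest pair: (13, -7) and (18, -4) with distance 5.831

The closest pair is (13, -7) and (18, -4) with Euclidean distance 5.831. For 7 points, brute-force pairwise comparison is shown above. For large n, the divide-and-conquer algorithm (sort by x, recurse on halves, check the dividing strip) achieves O(n log n).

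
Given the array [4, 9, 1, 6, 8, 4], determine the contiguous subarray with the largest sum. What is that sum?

Using Kadane's algorithm on [4, 9, 1, 6, 8, 4]:

Scanning through the array:
Position 1 (value 9): max_ending_here = 13, max_so_far = 13
Position 2 (value 1): max_ending_here = 14, max_so_far = 14
Position 3 (value 6): max_ending_here = 20, max_so_far = 20
Position 4 (value 8): max_ending_here = 28, max_so_far = 28
Position 5 (value 4): max_ending_here = 32, max_so_far = 32

Maximum subarray: [4, 9, 1, 6, 8, 4]
Maximum sum: 32

The maximum subarray is [4, 9, 1, 6, 8, 4] with sum 32. This subarray runs from index 0 to index 5.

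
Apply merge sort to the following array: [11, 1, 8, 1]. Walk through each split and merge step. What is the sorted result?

Merge sort trace:

Split: [11, 1, 8, 1] -> [11, 1] and [8, 1]
  Split: [11, 1] -> [11] and [1]
  Merge: [11] + [1] -> [1, 11]
  Split: [8, 1] -> [8] and [1]
  Merge: [8] + [1] -> [1, 8]
Merge: [1, 11] + [1, 8] -> [1, 1, 8, 11]

Final sorted array: [1, 1, 8, 11]

The merge sort proceeds by recursively splitting the array and merging sorted halves.
After all merges, the sorted array is [1, 1, 8, 11].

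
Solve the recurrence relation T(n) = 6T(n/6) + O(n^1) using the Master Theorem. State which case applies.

Master Theorem for T(n) = 6T(n/6) + O(n^1):

a = 6, b = 6, c = 1
log_b(a) = log_6(6) = 1.0000

Case 2: c = 1 = log_6(6) = 1.0000
T(n) = O(n^1 log n) = O(n log n)

For T(n) = 6T(n/6) + O(n^1): log_6(6) = 1.0000. This is Case 2 of the Master Theorem (c = log_b(a), equal work at all levels), giving O(n log n).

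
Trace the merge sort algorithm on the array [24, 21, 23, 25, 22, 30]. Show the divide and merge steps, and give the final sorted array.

Merge sort trace:

Split: [24, 21, 23, 25, 22, 30] -> [24, 21, 23] and [25, 22, 30]
  Split: [24, 21, 23] -> [24] and [21, 23]
    Split: [21, 23] -> [21] and [23]
    Merge: [21] + [23] -> [21, 23]
  Merge: [24] + [21, 23] -> [21, 23, 24]
  Split: [25, 22, 30] -> [25] and [22, 30]
    Split: [22, 30] -> [22] and [30]
    Merge: [22] + [30] -> [22, 30]
  Merge: [25] + [22, 30] -> [22, 25, 30]
Merge: [21, 23, 24] + [22, 25, 30] -> [21, 22, 23, 24, 25, 30]

Final sorted array: [21, 22, 23, 24, 25, 30]

The merge sort proceeds by recursively splitting the array and merging sorted halves.
After all merges, the sorted array is [21, 22, 23, 24, 25, 30].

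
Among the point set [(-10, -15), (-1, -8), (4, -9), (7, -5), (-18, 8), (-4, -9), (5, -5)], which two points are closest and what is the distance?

Computing all pairwise distances among 7 points:

d((-10, -15), (-1, -8)) = 11.4018
d((-10, -15), (4, -9)) = 15.2315
d((-10, -15), (7, -5)) = 19.7231
d((-10, -15), (-18, 8)) = 24.3516
d((-10, -15), (-4, -9)) = 8.4853
d((-10, -15), (5, -5)) = 18.0278
d((-1, -8), (4, -9)) = 5.099
d((-1, -8), (7, -5)) = 8.544
d((-1, -8), (-18, 8)) = 23.3452
d((-1, -8), (-4, -9)) = 3.1623
d((-1, -8), (5, -5)) = 6.7082
d((4, -9), (7, -5)) = 5.0
d((4, -9), (-18, 8)) = 27.8029
d((4, -9), (-4, -9)) = 8.0
d((4, -9), (5, -5)) = 4.1231
d((7, -5), (-18, 8)) = 28.178
d((7, -5), (-4, -9)) = 11.7047
d((7, -5), (5, -5)) = 2.0 <-- minimum
d((-18, 8), (-4, -9)) = 22.0227
d((-18, 8), (5, -5)) = 26.4197
d((-4, -9), (5, -5)) = 9.8489

Closest pair: (7, -5) and (5, -5) with distance 2.0

The closest pair is (7, -5) and (5, -5) with Euclidean distance 2.0. For 7 points, brute-force pairwise comparison is shown above. For large n, the divide-and-conquer algorithm (sort by x, recurse on halves, check the dividing strip) achieves O(n log n).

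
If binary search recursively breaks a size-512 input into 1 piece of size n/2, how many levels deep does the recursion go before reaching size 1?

For divide and conquer with division factor 2:

Problem sizes at each level:
Level 0: 512
Level 1: 256
Level 2: 128
Level 3: 64
Level 4: 32
Level 5: 16
Level 6: 8
Level 7: 4
Level 8: 2
Level 9: 1

The root is level 0 and the size-1 base case is level 9 (the tree spans levels 0 through 9, i.e. 10 levels counting the root), so the depth is the number of divisions: log_2(512) = 9

The recursion tree depth is log_2(512) = 9. At each level, the problem size is divided by 2, so it takes 9 divisions to reduce to a base case of size 1. The algorithm makes 1 recursive call at each level.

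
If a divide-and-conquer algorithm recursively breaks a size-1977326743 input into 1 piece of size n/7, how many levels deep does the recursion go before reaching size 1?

For divide and conquer with division factor 7:

Problem sizes at each level:
Level 0: 1977326743
Level 1: 282475249
Level 2: 40353607
Level 3: 5764801
Level 4: 823543
Level 5: 117649
Level 6: 16807
Level 7: 2401
Level 8: 343
Level 9: 49
Level 10: 7
Level 11: 1

The root is level 0 and the size-1 base case is level 11 (the tree spans levels 0 through 11, i.e. 12 levels counting the root), so the depth is the number of divisions: log_7(1977326743) = 11

The recursion tree depth is log_7(1977326743) = 11. At each level, the problem size is divided by 7, so it takes 11 divisions to reduce to a base case of size 1. The algorithm makes 1 recursive call at each level.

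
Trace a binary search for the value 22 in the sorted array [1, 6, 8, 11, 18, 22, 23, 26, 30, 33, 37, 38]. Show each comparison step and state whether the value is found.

Binary search for 22 in [1, 6, 8, 11, 18, 22, 23, 26, 30, 33, 37, 38]:

lo=0, hi=11, mid=5, arr[mid]=22 -> Found target at index 5!

Binary search finds 22 at index 5 after 1 comparisons. The search repeatedly halves the search space by comparing with the middle element.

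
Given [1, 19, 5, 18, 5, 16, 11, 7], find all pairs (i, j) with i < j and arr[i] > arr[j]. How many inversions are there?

Finding inversions in [1, 19, 5, 18, 5, 16, 11, 7]:

(1, 2): arr[1]=19 > arr[2]=5
(1, 3): arr[1]=19 > arr[3]=18
(1, 4): arr[1]=19 > arr[4]=5
(1, 5): arr[1]=19 > arr[5]=16
(1, 6): arr[1]=19 > arr[6]=11
(1, 7): arr[1]=19 > arr[7]=7
(3, 4): arr[3]=18 > arr[4]=5
(3, 5): arr[3]=18 > arr[5]=16
(3, 6): arr[3]=18 > arr[6]=11
(3, 7): arr[3]=18 > arr[7]=7
(5, 6): arr[5]=16 > arr[6]=11
(5, 7): arr[5]=16 > arr[7]=7
(6, 7): arr[6]=11 > arr[7]=7

Total inversions: 13

The array has 13 inversion(s): (1,2), (1,3), (1,4), (1,5), (1,6), (1,7), (3,4), (3,5), (3,6), (3,7), (5,6), (5,7), (6,7). Each pair (i,j) satisfies i < j and arr[i] > arr[j].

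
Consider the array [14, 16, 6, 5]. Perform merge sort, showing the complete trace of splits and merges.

Merge sort trace:

Split: [14, 16, 6, 5] -> [14, 16] and [6, 5]
  Split: [14, 16] -> [14] and [16]
  Merge: [14] + [16] -> [14, 16]
  Split: [6, 5] -> [6] and [5]
  Merge: [6] + [5] -> [5, 6]
Merge: [14, 16] + [5, 6] -> [5, 6, 14, 16]

Final sorted array: [5, 6, 14, 16]

The merge sort proceeds by recursively splitting the array and merging sorted halves.
After all merges, the sorted array is [5, 6, 14, 16].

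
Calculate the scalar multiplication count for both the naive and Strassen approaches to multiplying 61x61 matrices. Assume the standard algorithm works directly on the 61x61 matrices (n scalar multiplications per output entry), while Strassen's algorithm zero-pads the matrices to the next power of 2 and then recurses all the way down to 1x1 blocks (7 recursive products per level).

Matrix multiplication for 61x61 matrices:

Strassen's algorithm requires power-of-2 dimensions. Pad 61x61 to 64x64 (next power of 2).

Standard algorithm: 61^3 = 226981 multiplications
Strassen's algorithm: 7^(log2(64)) = 7^6 = 117649 multiplications
Savings: 226981 - 117649 = 109332 multiplications

Standard: 226981 multiplications (61^3). Strassen: 117649 multiplications (7^6, after padding to 64x64). Strassen reduces 8 recursive multiplications to 7 at each level.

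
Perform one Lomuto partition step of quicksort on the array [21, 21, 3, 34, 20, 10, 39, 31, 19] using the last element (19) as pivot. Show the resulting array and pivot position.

Lomuto partition with pivot = 19:

Initial array: [21, 21, 3, 34, 20, 10, 39, 31, 19]

arr[0]=21 > 19: no swap
arr[1]=21 > 19: no swap
arr[2]=3 <= 19: swap with position 0, array becomes [3, 21, 21, 34, 20, 10, 39, 31, 19]
arr[3]=34 > 19: no swap
arr[4]=20 > 19: no swap
arr[5]=10 <= 19: swap with position 1, array becomes [3, 10, 21, 34, 20, 21, 39, 31, 19]
arr[6]=39 > 19: no swap
arr[7]=31 > 19: no swap

Place pivot at position 2: [3, 10, 19, 34, 20, 21, 39, 31, 21]
Pivot position: 2

After partitioning with pivot 19, the array becomes [3, 10, 19, 34, 20, 21, 39, 31, 21]. The pivot is placed at index 2. All elements to the left of the pivot are <= 19, and all elements to the right are > 19.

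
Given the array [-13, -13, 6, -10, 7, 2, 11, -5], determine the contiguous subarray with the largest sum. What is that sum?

Using Kadane's algorithm on [-13, -13, 6, -10, 7, 2, 11, -5]:

Scanning through the array:
Position 1 (value -13): max_ending_here = -13, max_so_far = -13
Position 2 (value 6): max_ending_here = 6, max_so_far = 6
Position 3 (value -10): max_ending_here = -4, max_so_far = 6
Position 4 (value 7): max_ending_here = 7, max_so_far = 7
Position 5 (value 2): max_ending_here = 9, max_so_far = 9
Position 6 (value 11): max_ending_here = 20, max_so_far = 20
Position 7 (value -5): max_ending_here = 15, max_so_far = 20

Maximum subarray: [7, 2, 11]
Maximum sum: 20

The maximum subarray is [7, 2, 11] with sum 20. This subarray runs from index 4 to index 6.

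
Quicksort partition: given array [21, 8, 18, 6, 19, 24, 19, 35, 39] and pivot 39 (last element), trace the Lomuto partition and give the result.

Lomuto partition with pivot = 39:

Initial array: [21, 8, 18, 6, 19, 24, 19, 35, 39]

arr[0]=21 <= 39: swap with position 0, array becomes [21, 8, 18, 6, 19, 24, 19, 35, 39]
arr[1]=8 <= 39: swap with position 1, array becomes [21, 8, 18, 6, 19, 24, 19, 35, 39]
arr[2]=18 <= 39: swap with position 2, array becomes [21, 8, 18, 6, 19, 24, 19, 35, 39]
arr[3]=6 <= 39: swap with position 3, array becomes [21, 8, 18, 6, 19, 24, 19, 35, 39]
arr[4]=19 <= 39: swap with position 4, array becomes [21, 8, 18, 6, 19, 24, 19, 35, 39]
arr[5]=24 <= 39: swap with position 5, array becomes [21, 8, 18, 6, 19, 24, 19, 35, 39]
arr[6]=19 <= 39: swap with position 6, array becomes [21, 8, 18, 6, 19, 24, 19, 35, 39]
arr[7]=35 <= 39: swap with position 7, array becomes [21, 8, 18, 6, 19, 24, 19, 35, 39]

Place pivot at position 8: [21, 8, 18, 6, 19, 24, 19, 35, 39]
Pivot position: 8

After partitioning with pivot 39, the array becomes [21, 8, 18, 6, 19, 24, 19, 35, 39]. The pivot is placed at index 8. All elements to the left of the pivot are <= 39, and all elements to the right are > 39.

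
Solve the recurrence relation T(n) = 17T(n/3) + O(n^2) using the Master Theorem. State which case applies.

Master Theorem for T(n) = 17T(n/3) + O(n^2):

a = 17, b = 3, c = 2
log_b(a) = log_3(17) = 2.5789

Case 1: c = 2 < log_3(17) = 2.5789
T(n) = O(n^(log_3 17))

For T(n) = 17T(n/3) + O(n^2): log_3(17) = 2.5789. This is Case 1 of the Master Theorem (c < log_b(a), work dominated by leaves), giving O(n^(log_3 17)).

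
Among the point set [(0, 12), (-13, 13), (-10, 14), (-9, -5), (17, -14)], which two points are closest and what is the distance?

Computing all pairwise distances among 5 points:

d((0, 12), (-13, 13)) = 13.0384
d((0, 12), (-10, 14)) = 10.198
d((0, 12), (-9, -5)) = 19.2354
d((0, 12), (17, -14)) = 31.0644
d((-13, 13), (-10, 14)) = 3.1623 <-- minimum
d((-13, 13), (-9, -5)) = 18.4391
d((-13, 13), (17, -14)) = 40.3609
d((-10, 14), (-9, -5)) = 19.0263
d((-10, 14), (17, -14)) = 38.8973
d((-9, -5), (17, -14)) = 27.5136

Closest pair: (-13, 13) and (-10, 14) with distance 3.1623

The closest pair is (-13, 13) and (-10, 14) with Euclidean distance 3.1623. For 5 points, brute-force pairwise comparison is shown above. For large n, the divide-and-conquer algorithm (sort by x, recurse on halves, check the dividing strip) achieves O(n log n).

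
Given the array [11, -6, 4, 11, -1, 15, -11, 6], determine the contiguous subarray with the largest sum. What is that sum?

Using Kadane's algorithm on [11, -6, 4, 11, -1, 15, -11, 6]:

Scanning through the array:
Position 1 (value -6): max_ending_here = 5, max_so_far = 11
Position 2 (value 4): max_ending_here = 9, max_so_far = 11
Position 3 (value 11): max_ending_here = 20, max_so_far = 20
Position 4 (value -1): max_ending_here = 19, max_so_far = 20
Position 5 (value 15): max_ending_here = 34, max_so_far = 34
Position 6 (value -11): max_ending_here = 23, max_so_far = 34
Position 7 (value 6): max_ending_here = 29, max_so_far = 34

Maximum subarray: [11, -6, 4, 11, -1, 15]
Maximum sum: 34

The maximum subarray is [11, -6, 4, 11, -1, 15] with sum 34. This subarray runs from index 0 to index 5.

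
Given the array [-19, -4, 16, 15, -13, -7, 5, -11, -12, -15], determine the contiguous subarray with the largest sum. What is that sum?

Using Kadane's algorithm on [-19, -4, 16, 15, -13, -7, 5, -11, -12, -15]:

Scanning through the array:
Position 1 (value -4): max_ending_here = -4, max_so_far = -4
Position 2 (value 16): max_ending_here = 16, max_so_far = 16
Position 3 (value 15): max_ending_here = 31, max_so_far = 31
Position 4 (value -13): max_ending_here = 18, max_so_far = 31
Position 5 (value -7): max_ending_here = 11, max_so_far = 31
Position 6 (value 5): max_ending_here = 16, max_so_far = 31
Position 7 (value -11): max_ending_here = 5, max_so_far = 31
Position 8 (value -12): max_ending_here = -7, max_so_far = 31
Position 9 (value -15): max_ending_here = -15, max_so_far = 31

Maximum subarray: [16, 15]
Maximum sum: 31

The maximum subarray is [16, 15] with sum 31. This subarray runs from index 2 to index 3.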